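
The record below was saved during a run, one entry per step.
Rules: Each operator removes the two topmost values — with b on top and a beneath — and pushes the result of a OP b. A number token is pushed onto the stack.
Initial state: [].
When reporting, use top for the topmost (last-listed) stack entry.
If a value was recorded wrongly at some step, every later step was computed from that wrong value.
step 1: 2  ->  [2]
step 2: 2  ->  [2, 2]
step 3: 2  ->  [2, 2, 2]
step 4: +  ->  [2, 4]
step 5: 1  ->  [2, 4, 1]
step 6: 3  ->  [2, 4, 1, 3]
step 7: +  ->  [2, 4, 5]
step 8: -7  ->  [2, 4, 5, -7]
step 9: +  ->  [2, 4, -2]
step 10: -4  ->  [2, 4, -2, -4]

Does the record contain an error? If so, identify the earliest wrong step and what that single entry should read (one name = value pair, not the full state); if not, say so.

Step 1: push 2: top = 2 — same as recorded.
Step 2: push 2: top = 2 — verified.
Step 3: push 2: top = 2 — confirmed correct.
Step 4: 2 + 2 = 4 — checks out.
Step 5: push 1: top = 1 — same as recorded.
Step 6: push 3: top = 3 — agrees with the record.
Step 7: 1 + 3 = 4 — not what was recorded.
Step 7 is the first one off; corrected, top = 4.

step 7, top = 4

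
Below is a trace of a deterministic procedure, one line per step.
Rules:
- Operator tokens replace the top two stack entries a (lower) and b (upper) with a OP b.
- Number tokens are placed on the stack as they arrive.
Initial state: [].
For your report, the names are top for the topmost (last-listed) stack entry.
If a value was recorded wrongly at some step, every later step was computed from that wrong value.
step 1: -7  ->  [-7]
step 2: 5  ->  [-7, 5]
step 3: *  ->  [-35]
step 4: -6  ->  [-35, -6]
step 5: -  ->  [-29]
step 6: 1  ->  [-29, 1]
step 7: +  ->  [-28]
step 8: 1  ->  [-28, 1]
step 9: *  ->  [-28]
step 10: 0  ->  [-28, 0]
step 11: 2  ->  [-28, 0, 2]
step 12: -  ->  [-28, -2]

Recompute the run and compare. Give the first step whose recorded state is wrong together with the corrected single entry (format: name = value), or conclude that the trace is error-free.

Recomputing the run from the initial state:
step 1: [-7]
step 2: [-7, 5]
step 3: [-35]
step 4: [-35, -6]
step 5: [-29]
step 6: [-29, 1]
step 7: [-28]
step 8: [-28, 1]
step 9: [-28]
step 10: [-28, 0]
step 11: [-28, 0, 2]
step 12: [-28, -2]
This matches the trace at every step.

no error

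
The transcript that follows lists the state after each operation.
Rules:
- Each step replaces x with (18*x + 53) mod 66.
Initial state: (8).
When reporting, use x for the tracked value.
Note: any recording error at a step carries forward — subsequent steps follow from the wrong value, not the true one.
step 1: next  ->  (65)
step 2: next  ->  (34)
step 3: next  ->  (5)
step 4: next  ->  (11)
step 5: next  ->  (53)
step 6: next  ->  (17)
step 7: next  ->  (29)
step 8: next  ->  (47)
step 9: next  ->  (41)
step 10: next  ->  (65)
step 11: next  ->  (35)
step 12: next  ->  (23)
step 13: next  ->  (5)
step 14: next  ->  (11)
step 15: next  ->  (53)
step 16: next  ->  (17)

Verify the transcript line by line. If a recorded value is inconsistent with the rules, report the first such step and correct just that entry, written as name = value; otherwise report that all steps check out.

step 2, x = 35

Step 1: x = (18*8 + 53) mod 66 = 65 — same as recorded.
Step 2: x = (18*65 + 53) mod 66 = 35 — the recorded entry deviates here.
Step 2 is the first one off; corrected, x = 35.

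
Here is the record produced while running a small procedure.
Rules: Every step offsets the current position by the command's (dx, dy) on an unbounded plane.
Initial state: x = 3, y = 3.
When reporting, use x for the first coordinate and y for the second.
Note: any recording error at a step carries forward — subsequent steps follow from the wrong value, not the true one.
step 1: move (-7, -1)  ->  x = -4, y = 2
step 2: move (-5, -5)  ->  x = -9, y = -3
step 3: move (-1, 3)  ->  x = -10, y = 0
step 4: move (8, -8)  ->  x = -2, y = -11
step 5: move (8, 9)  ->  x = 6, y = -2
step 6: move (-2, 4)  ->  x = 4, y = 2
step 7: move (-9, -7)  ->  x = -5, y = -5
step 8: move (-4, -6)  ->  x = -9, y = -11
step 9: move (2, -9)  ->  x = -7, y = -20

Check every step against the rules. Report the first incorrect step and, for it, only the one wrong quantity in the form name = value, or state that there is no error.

step 4, y = -8

step 1: x = 3 + (-7) = -4, y = 3 + (-1) = 2 -> agrees with the record
step 2: x = -4 + (-5) = -9, y = 2 + (-5) = -3 -> confirmed correct
step 3: x = -9 + (-1) = -10, y = -3 + (3) = 0 -> in agreement
step 4: x = -10 + (8) = -2, y = 0 + (-8) = -8 -> the entry is off here
So the first discrepancy is step 4, where the right value is y = -8.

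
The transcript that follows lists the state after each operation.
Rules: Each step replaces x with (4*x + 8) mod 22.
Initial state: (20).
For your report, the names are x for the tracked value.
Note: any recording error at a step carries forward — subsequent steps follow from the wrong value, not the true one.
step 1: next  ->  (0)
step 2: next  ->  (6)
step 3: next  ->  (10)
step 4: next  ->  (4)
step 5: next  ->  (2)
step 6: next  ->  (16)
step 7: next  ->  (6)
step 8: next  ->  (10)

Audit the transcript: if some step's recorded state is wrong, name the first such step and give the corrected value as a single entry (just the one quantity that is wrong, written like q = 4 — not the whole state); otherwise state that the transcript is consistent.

step 2, x = 8

step 1: x = (4*20 + 8) mod 22 = 0 -> confirmed correct
step 2: x = (4*0 + 8) mod 22 = 8 -> first mismatch against the transcript
The audit stops at step 2: the recorded entry is wrong and should be x = 8.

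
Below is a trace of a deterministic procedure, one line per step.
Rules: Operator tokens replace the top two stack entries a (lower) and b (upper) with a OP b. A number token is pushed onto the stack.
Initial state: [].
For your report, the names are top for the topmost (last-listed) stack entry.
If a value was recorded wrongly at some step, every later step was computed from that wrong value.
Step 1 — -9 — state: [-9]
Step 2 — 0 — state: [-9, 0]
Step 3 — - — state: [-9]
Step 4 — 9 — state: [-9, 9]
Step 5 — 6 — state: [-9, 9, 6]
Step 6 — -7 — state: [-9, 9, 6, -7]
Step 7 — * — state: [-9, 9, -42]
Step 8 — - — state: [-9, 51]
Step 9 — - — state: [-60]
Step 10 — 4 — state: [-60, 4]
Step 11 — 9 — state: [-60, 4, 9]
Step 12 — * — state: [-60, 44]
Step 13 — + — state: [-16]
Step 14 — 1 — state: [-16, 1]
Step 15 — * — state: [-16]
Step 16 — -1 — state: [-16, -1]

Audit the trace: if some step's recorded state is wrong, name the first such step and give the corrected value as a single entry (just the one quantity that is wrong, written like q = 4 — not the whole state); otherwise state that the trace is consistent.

step 12, top = 36

1. push -9: top = -9 (verified)
2. push 0: top = 0 (matches)
3. -9 - 0 = -9 (exactly as logged)
4. push 9: top = 9 (checks out)
5. push 6: top = 6 (checks out)
6. push -7: top = -7 (same as recorded)
7. 6 * -7 = -42 (no discrepancy)
8. 9 - -42 = 51 (exactly as logged)
9. -9 - 51 = -60 (matches)
10. push 4: top = 4 (consistent with the trace)
11. push 9: top = 9 (no discrepancy)
12. 4 * 9 = 36 (not what was recorded)
Conclusion: step 12 carries the first error; the entry should be top = 36.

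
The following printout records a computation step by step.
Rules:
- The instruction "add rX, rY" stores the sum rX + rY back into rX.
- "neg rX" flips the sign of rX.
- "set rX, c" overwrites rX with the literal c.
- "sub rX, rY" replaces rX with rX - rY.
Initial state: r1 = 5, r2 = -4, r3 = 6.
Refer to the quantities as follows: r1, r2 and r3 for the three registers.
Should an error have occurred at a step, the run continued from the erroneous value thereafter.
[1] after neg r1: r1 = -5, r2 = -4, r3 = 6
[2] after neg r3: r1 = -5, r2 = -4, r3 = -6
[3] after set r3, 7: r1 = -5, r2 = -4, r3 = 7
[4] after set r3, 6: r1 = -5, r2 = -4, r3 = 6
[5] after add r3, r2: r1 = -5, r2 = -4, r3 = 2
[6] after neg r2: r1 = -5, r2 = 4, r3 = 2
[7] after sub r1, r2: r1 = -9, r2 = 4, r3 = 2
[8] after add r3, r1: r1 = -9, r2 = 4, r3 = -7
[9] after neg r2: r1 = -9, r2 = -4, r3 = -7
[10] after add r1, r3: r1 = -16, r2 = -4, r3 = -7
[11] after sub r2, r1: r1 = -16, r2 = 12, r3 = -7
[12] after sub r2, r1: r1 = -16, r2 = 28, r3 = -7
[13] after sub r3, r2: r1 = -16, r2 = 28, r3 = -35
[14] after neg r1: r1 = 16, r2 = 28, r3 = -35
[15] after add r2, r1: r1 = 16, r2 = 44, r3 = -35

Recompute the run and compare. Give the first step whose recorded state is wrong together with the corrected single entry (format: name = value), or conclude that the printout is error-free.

1. r1 = -(5) = -5 (consistent with the printout)
2. r3 = -(6) = -6 (no discrepancy)
3. r3 = 7 (exactly as logged)
4. r3 = 6 (agrees with the printout)
5. r3 = 6 + -4 = 2 (verified)
6. r2 = -(-4) = 4 (consistent with the printout)
7. r1 = -5 - 4 = -9 (exactly as logged)
8. r3 = 2 + -9 = -7 (no discrepancy)
9. r2 = -(4) = -4 (in agreement)
10. r1 = -9 + -7 = -16 (in agreement)
11. r2 = -4 - -16 = 12 (matches)
12. r2 = 12 - -16 = 28 (consistent with the printout)
13. r3 = -7 - 28 = -35 (checks out)
14. r1 = -(-16) = 16 (verified)
15. r2 = 28 + 16 = 44 (same as recorded)
The whole run recomputes cleanly — no discrepancies.

no error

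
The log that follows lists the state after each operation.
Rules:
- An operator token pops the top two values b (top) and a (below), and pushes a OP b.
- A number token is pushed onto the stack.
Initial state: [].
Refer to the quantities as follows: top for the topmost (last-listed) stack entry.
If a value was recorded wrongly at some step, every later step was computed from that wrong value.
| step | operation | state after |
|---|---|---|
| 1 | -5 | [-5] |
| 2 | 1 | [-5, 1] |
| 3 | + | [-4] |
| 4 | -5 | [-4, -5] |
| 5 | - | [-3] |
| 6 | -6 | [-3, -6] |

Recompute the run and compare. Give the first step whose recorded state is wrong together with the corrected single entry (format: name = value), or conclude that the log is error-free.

Recomputing the run from the initial state:
step 1: [-5]
step 2: [-5, 1]
step 3: [-4]
step 4: [-4, -5]
step 5: [1]
step 6: [1, -6]
The first disagreement with the log is at step 5, where the value should be top = 1.

step 5, top = 1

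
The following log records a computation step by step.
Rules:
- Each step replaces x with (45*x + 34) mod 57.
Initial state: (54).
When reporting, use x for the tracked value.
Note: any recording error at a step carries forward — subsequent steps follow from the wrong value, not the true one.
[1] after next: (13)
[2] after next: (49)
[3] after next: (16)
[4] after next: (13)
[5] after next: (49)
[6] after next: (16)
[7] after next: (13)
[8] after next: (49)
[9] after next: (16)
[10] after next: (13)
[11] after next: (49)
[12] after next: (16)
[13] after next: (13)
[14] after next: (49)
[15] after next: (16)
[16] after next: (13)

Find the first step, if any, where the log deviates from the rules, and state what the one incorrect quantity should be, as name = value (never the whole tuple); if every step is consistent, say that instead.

step 1: x = (45*54 + 34) mod 57 = 13 -> verified
step 2: x = (45*13 + 34) mod 57 = 49 -> same as recorded
step 3: x = (45*49 + 34) mod 57 = 16 -> checks out
step 4: x = (45*16 + 34) mod 57 = 13 -> consistent with the log
step 5: x = (45*13 + 34) mod 57 = 49 -> matches
step 6: x = (45*49 + 34) mod 57 = 16 -> no discrepancy
step 7: x = (45*16 + 34) mod 57 = 13 -> matches
step 8: x = (45*13 + 34) mod 57 = 49 -> no discrepancy
step 9: x = (45*49 + 34) mod 57 = 16 -> checks out
step 10: x = (45*16 + 34) mod 57 = 13 -> confirmed correct
step 11: x = (45*13 + 34) mod 57 = 49 -> exactly as logged
step 12: x = (45*49 + 34) mod 57 = 16 -> checks out
step 13: x = (45*16 + 34) mod 57 = 13 -> verified
step 14: x = (45*13 + 34) mod 57 = 49 -> agrees with the log
step 15: x = (45*49 + 34) mod 57 = 16 -> verified
step 16: x = (45*16 + 34) mod 57 = 13 -> no discrepancy
Each recorded entry agrees with the recomputation.

no error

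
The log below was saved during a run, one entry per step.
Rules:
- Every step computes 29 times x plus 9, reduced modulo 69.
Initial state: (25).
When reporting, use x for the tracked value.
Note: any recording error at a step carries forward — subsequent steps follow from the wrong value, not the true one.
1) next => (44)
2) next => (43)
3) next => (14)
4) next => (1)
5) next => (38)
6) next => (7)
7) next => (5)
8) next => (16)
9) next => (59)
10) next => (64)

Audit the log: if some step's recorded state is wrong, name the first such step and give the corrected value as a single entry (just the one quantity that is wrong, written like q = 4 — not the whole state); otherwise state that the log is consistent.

Recomputing the run from the initial state:
step 1: x = 44
step 2: x = 43
step 3: x = 14
step 4: x = 1
step 5: x = 38
step 6: x = 7
step 7: x = 5
step 8: x = 16
step 9: x = 59
step 10: x = 64
This matches the log at every step.

no error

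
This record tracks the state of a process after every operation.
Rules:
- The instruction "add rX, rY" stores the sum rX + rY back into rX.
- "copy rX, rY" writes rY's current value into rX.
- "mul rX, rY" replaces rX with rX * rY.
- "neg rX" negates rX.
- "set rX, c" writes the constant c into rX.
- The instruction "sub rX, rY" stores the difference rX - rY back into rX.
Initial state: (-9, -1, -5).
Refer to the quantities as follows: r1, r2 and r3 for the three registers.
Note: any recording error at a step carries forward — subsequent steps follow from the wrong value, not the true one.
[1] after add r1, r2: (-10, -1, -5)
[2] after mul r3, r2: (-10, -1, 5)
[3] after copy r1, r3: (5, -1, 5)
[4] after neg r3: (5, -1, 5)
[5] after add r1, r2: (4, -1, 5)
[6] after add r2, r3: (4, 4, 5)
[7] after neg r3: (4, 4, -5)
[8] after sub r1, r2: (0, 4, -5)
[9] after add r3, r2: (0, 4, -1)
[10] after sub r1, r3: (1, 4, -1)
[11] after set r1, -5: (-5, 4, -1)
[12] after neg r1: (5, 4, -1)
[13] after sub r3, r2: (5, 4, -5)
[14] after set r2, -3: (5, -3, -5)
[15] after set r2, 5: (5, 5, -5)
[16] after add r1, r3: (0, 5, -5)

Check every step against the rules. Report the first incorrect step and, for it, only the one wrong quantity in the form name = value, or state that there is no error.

step 4, r3 = -5

1. r1 = -9 + -1 = -10 (matches)
2. r3 = -5 * -1 = 5 (verified)
3. r1 = 5 (exactly as logged)
4. r3 = -(5) = -5 (the record disagrees here)
First incorrect step: 4; the correct value is r3 = -5.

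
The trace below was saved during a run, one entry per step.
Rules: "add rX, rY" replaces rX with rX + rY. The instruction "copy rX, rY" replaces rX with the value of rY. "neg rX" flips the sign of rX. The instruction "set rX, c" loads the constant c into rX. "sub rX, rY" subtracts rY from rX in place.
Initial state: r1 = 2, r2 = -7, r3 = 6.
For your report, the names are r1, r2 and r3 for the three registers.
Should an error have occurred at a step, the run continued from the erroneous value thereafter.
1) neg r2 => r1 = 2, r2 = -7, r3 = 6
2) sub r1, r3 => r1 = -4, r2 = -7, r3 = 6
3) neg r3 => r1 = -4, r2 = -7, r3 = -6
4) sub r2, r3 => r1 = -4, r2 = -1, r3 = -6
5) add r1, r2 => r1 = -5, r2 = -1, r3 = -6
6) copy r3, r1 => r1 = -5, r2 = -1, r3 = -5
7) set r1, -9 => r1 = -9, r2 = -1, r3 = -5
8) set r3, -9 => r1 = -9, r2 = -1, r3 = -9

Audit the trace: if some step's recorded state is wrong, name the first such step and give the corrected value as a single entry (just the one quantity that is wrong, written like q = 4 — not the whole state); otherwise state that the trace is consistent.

step 1, r2 = 7

step 1: r2 = -(-7) = 7 -> the entry is off here
Conclusion: step 1 carries the first error; the entry should be r2 = 7.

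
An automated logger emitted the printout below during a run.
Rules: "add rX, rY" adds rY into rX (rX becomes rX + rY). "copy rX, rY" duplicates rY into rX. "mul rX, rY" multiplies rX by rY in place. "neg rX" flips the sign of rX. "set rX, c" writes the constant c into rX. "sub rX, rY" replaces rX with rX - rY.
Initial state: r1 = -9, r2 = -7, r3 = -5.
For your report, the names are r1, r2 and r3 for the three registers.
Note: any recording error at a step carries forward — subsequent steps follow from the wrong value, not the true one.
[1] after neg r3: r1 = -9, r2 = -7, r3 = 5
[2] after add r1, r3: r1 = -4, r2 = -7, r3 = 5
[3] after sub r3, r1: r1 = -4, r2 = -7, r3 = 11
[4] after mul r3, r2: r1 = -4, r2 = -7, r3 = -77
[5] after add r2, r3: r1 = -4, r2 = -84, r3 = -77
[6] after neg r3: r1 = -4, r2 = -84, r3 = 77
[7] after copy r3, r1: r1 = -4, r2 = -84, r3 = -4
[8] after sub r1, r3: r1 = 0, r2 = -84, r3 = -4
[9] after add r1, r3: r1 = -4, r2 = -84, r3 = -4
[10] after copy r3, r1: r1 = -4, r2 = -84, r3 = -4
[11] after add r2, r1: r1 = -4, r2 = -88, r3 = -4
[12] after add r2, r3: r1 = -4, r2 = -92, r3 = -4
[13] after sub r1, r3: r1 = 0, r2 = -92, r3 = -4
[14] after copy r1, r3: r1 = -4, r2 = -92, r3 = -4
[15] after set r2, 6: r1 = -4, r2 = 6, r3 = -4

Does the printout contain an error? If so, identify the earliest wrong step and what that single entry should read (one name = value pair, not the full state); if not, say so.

1. r3 = -(-5) = 5 (agrees with the printout)
2. r1 = -9 + 5 = -4 (verified)
3. r3 = 5 - -4 = 9 (the recorded entry deviates here)
So the first discrepancy is step 3, where the right value is r3 = 9.

step 3, r3 = 9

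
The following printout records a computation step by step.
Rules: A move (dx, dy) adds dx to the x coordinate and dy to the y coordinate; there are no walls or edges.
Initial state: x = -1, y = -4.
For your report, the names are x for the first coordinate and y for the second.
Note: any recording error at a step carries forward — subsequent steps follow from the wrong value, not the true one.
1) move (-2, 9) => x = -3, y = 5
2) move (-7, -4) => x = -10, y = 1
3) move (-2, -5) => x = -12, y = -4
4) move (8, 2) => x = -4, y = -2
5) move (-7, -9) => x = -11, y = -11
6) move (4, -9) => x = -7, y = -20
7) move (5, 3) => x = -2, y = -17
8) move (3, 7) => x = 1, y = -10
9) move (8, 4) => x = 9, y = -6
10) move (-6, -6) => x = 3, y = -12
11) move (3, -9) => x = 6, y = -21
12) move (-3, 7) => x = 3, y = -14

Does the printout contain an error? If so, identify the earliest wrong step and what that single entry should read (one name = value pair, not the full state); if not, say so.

1. x = -1 + (-2) = -3, y = -4 + (9) = 5 (agrees with the printout)
2. x = -3 + (-7) = -10, y = 5 + (-4) = 1 (verified)
3. x = -10 + (-2) = -12, y = 1 + (-5) = -4 (same as recorded)
4. x = -12 + (8) = -4, y = -4 + (2) = -2 (no discrepancy)
5. x = -4 + (-7) = -11, y = -2 + (-9) = -11 (confirmed correct)
6. x = -11 + (4) = -7, y = -11 + (-9) = -20 (matches)
7. x = -7 + (5) = -2, y = -20 + (3) = -17 (confirmed correct)
8. x = -2 + (3) = 1, y = -17 + (7) = -10 (confirmed correct)
9. x = 1 + (8) = 9, y = -10 + (4) = -6 (consistent with the printout)
10. x = 9 + (-6) = 3, y = -6 + (-6) = -12 (checks out)
11. x = 3 + (3) = 6, y = -12 + (-9) = -21 (confirmed correct)
12. x = 6 + (-3) = 3, y = -21 + (7) = -14 (consistent with the printout)
The recomputation confirms every line.

no error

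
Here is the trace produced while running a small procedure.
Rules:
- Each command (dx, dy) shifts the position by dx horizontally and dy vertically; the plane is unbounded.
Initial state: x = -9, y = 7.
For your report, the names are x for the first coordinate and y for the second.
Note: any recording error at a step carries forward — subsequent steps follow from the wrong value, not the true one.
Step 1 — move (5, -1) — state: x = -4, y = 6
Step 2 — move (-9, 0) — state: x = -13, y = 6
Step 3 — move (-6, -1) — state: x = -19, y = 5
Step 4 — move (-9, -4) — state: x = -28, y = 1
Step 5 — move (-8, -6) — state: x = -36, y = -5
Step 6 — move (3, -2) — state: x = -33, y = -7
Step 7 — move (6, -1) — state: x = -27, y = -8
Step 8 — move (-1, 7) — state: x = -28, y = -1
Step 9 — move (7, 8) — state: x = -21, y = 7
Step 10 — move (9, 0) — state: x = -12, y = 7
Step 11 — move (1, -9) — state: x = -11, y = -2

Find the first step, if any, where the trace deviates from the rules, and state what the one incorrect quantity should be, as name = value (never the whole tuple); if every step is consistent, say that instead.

no error

Step 1: x = -9 + (5) = -4, y = 7 + (-1) = 6 — confirmed correct.
Step 2: x = -4 + (-9) = -13, y = 6 + (0) = 6 — exactly as logged.
Step 3: x = -13 + (-6) = -19, y = 6 + (-1) = 5 — confirmed correct.
Step 4: x = -19 + (-9) = -28, y = 5 + (-4) = 1 — exactly as logged.
Step 5: x = -28 + (-8) = -36, y = 1 + (-6) = -5 — consistent with the trace.
Step 6: x = -36 + (3) = -33, y = -5 + (-2) = -7 — checks out.
Step 7: x = -33 + (6) = -27, y = -7 + (-1) = -8 — verified.
Step 8: x = -27 + (-1) = -28, y = -8 + (7) = -1 — verified.
Step 9: x = -28 + (7) = -21, y = -1 + (8) = 7 — same as recorded.
Step 10: x = -21 + (9) = -12, y = 7 + (0) = 7 — consistent with the trace.
Step 11: x = -12 + (1) = -11, y = 7 + (-9) = -2 — checks out.
All steps check out; nothing to correct.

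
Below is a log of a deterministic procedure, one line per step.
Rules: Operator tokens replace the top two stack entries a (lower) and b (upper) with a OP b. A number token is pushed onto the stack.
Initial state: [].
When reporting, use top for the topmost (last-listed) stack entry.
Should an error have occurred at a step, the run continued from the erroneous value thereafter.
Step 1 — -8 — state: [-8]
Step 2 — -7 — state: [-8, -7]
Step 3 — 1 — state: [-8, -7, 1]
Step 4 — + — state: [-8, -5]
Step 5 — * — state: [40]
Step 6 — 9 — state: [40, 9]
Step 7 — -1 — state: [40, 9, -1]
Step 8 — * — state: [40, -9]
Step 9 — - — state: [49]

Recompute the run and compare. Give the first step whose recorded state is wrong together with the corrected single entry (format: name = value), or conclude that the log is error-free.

1. push -8: top = -8 (confirmed correct)
2. push -7: top = -7 (no discrepancy)
3. push 1: top = 1 (in agreement)
4. -7 + 1 = -6 (a discrepancy with the log)
Conclusion: step 4 carries the first error; the entry should be top = -6.

step 4, top = -6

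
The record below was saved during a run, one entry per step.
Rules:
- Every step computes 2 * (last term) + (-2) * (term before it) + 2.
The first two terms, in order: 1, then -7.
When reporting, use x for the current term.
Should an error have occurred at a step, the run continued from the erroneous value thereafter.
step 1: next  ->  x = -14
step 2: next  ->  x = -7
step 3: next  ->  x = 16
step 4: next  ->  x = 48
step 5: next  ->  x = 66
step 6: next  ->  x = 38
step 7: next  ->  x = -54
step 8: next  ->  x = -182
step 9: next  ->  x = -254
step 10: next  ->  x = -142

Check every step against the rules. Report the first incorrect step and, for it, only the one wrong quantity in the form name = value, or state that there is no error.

1. x = 2*(-7) + (-2)*(1) + (2) = -14 (verified)
2. x = 2*(-14) + (-2)*(-7) + (2) = -12 (not what was recorded)
The earliest wrong entry is at step 2: it should read x = -12.

step 2, x = -12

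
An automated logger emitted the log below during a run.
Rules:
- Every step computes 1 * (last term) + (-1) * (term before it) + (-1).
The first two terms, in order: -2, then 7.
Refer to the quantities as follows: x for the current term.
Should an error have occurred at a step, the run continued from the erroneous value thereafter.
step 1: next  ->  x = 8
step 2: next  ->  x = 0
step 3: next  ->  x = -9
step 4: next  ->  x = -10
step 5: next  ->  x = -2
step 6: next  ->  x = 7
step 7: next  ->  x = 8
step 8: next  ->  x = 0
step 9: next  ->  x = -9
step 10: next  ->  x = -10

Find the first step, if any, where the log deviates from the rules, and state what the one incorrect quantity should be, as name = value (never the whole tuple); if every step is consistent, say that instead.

1. x = 1*(7) + (-1)*(-2) + (-1) = 8 (matches)
2. x = 1*(8) + (-1)*(7) + (-1) = 0 (matches)
3. x = 1*(0) + (-1)*(8) + (-1) = -9 (consistent with the log)
4. x = 1*(-9) + (-1)*(0) + (-1) = -10 (consistent with the log)
5. x = 1*(-10) + (-1)*(-9) + (-1) = -2 (verified)
6. x = 1*(-2) + (-1)*(-10) + (-1) = 7 (agrees with the log)
7. x = 1*(7) + (-1)*(-2) + (-1) = 8 (consistent with the log)
8. x = 1*(8) + (-1)*(7) + (-1) = 0 (same as recorded)
9. x = 1*(0) + (-1)*(8) + (-1) = -9 (matches)
10. x = 1*(-9) + (-1)*(0) + (-1) = -10 (in agreement)
Nothing is out of place; the run is error-free.

no error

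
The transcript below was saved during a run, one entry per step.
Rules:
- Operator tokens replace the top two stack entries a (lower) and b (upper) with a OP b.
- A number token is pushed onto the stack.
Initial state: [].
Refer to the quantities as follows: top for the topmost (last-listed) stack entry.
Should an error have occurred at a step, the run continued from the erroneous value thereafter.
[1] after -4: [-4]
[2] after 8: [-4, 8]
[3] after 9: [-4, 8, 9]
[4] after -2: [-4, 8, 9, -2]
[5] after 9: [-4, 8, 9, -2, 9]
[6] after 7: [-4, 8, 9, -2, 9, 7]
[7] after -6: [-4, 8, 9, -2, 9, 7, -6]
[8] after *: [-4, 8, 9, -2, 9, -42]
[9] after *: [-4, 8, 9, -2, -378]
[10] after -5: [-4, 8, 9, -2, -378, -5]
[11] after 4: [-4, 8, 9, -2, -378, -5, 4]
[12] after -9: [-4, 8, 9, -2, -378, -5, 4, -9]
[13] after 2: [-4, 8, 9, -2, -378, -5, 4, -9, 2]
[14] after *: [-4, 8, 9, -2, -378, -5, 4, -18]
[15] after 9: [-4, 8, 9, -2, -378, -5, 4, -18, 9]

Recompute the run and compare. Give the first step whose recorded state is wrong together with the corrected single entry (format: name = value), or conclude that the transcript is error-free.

no error

step 1: push -4: top = -4 -> agrees with the transcript
step 2: push 8: top = 8 -> no discrepancy
step 3: push 9: top = 9 -> in agreement
step 4: push -2: top = -2 -> checks out
step 5: push 9: top = 9 -> in agreement
step 6: push 7: top = 7 -> same as recorded
step 7: push -6: top = -6 -> consistent with the transcript
step 8: 7 * -6 = -42 -> confirmed correct
step 9: 9 * -42 = -378 -> no discrepancy
step 10: push -5: top = -5 -> same as recorded
step 11: push 4: top = 4 -> verified
step 12: push -9: top = -9 -> in agreement
step 13: push 2: top = 2 -> matches
step 14: -9 * 2 = -18 -> matches
step 15: push 9: top = 9 -> consistent with the transcript
Each recorded entry agrees with the recomputation.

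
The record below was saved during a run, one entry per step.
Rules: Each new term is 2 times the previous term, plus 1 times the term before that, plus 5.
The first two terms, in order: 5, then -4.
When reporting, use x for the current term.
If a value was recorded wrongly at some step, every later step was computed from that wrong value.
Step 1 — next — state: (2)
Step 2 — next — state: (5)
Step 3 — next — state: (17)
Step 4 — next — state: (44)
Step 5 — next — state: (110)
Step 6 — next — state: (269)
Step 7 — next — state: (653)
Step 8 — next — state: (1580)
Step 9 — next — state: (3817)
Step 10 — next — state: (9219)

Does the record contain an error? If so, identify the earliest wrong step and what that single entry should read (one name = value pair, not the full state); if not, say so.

step 9, x = 3818

1. x = 2*(-4) + (1)*(5) + (5) = 2 (confirmed correct)
2. x = 2*(2) + (1)*(-4) + (5) = 5 (same as recorded)
3. x = 2*(5) + (1)*(2) + (5) = 17 (agrees with the record)
4. x = 2*(17) + (1)*(5) + (5) = 44 (agrees with the record)
5. x = 2*(44) + (1)*(17) + (5) = 110 (checks out)
6. x = 2*(110) + (1)*(44) + (5) = 269 (confirmed correct)
7. x = 2*(269) + (1)*(110) + (5) = 653 (confirmed correct)
8. x = 2*(653) + (1)*(269) + (5) = 1580 (same as recorded)
9. x = 2*(1580) + (1)*(653) + (5) = 3818 (the recorded entry deviates here)
Step 9 is the first one off; corrected, x = 3818.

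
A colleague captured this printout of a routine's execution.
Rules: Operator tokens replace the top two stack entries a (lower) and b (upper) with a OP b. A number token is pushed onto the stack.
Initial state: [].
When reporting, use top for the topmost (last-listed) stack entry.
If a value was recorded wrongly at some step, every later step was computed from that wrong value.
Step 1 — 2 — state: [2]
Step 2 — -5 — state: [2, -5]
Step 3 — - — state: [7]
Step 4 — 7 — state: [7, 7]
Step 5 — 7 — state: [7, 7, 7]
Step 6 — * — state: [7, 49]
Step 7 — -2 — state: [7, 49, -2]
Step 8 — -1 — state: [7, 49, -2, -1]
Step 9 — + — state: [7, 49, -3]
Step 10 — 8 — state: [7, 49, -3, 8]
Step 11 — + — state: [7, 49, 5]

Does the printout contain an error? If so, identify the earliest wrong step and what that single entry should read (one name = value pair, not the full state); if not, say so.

no error

step 1: push 2: top = 2 -> checks out
step 2: push -5: top = -5 -> no discrepancy
step 3: 2 - -5 = 7 -> confirmed correct
step 4: push 7: top = 7 -> exactly as logged
step 5: push 7: top = 7 -> confirmed correct
step 6: 7 * 7 = 49 -> consistent with the printout
step 7: push -2: top = -2 -> checks out
step 8: push -1: top = -1 -> same as recorded
step 9: -2 + -1 = -3 -> no discrepancy
step 10: push 8: top = 8 -> checks out
step 11: -3 + 8 = 5 -> exactly as logged
The recomputation confirms every line.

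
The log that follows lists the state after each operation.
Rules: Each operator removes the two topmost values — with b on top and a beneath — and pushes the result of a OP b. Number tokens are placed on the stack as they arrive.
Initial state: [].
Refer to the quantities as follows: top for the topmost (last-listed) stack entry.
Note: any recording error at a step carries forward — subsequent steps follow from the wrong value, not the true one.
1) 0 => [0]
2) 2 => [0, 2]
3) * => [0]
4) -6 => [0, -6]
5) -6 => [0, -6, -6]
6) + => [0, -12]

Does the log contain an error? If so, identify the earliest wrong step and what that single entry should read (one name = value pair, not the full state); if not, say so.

Step 1: push 0: top = 0 — confirmed correct.
Step 2: push 2: top = 2 — no discrepancy.
Step 3: 0 * 2 = 0 — agrees with the log.
Step 4: push -6: top = -6 — same as recorded.
Step 5: push -6: top = -6 — exactly as logged.
Step 6: -6 + -6 = -12 — matches.
The recomputation confirms every line.

no error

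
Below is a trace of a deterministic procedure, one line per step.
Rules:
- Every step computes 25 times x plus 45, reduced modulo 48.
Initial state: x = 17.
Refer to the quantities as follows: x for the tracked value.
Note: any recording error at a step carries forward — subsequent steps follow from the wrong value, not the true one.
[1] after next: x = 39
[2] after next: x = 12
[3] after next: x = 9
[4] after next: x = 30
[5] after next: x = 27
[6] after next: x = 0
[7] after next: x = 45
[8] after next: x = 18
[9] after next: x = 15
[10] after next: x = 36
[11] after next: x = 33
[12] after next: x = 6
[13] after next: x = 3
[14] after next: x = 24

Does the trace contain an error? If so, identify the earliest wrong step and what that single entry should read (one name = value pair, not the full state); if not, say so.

Step 1: x = (25*17 + 45) mod 48 = 38 — the recorded entry deviates here.
So the first discrepancy is step 1, where the right value is x = 38.

step 1, x = 38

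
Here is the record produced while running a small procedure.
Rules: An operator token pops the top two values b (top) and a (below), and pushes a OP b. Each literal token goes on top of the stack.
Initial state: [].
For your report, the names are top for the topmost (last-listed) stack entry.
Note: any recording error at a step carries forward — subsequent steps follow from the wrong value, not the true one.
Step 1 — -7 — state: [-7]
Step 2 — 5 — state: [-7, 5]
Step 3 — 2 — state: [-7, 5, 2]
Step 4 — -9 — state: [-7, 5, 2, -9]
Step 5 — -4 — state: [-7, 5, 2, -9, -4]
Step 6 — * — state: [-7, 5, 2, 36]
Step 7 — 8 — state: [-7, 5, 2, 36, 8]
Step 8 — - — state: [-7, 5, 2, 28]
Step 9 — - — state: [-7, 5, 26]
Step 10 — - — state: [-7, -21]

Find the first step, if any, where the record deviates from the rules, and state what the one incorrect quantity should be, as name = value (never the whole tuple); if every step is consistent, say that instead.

step 9, top = -26

Recomputing the run from the initial state:
step 1: [-7]
step 2: [-7, 5]
step 3: [-7, 5, 2]
step 4: [-7, 5, 2, -9]
step 5: [-7, 5, 2, -9, -4]
step 6: [-7, 5, 2, 36]
step 7: [-7, 5, 2, 36, 8]
step 8: [-7, 5, 2, 28]
step 9: [-7, 5, -26]
step 10: [-7, 31]
The first disagreement with the record is at step 9, where the value should be top = -26.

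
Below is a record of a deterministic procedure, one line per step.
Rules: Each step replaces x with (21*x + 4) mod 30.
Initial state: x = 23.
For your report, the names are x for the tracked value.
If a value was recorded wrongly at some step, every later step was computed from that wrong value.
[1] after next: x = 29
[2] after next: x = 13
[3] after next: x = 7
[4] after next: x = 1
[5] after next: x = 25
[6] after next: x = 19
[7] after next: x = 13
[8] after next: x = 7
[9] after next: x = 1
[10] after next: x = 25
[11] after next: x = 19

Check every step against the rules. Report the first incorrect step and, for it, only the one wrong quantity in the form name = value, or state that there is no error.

step 1: x = (21*23 + 4) mod 30 = 7 -> the record disagrees here
The audit stops at step 1: the recorded entry is wrong and should be x = 7.

step 1, x = 7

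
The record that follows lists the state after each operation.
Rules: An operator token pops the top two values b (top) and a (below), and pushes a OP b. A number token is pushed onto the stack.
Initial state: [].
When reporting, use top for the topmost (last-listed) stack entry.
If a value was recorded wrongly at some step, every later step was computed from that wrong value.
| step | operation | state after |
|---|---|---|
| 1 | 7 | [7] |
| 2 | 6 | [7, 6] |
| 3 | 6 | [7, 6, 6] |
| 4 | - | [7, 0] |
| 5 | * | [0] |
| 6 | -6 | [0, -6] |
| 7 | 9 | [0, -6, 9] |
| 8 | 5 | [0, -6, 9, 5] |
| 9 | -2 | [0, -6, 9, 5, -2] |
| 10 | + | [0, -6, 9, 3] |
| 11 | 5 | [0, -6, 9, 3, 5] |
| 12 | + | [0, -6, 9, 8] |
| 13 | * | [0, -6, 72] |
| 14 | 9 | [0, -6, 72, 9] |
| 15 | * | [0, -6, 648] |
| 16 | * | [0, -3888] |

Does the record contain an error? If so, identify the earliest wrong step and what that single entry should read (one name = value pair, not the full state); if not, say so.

no error

1. push 7: top = 7 (in agreement)
2. push 6: top = 6 (matches)
3. push 6: top = 6 (same as recorded)
4. 6 - 6 = 0 (confirmed correct)
5. 7 * 0 = 0 (same as recorded)
6. push -6: top = -6 (no discrepancy)
7. push 9: top = 9 (confirmed correct)
8. push 5: top = 5 (agrees with the record)
9. push -2: top = -2 (consistent with the record)
10. 5 + -2 = 3 (verified)
11. push 5: top = 5 (verified)
12. 3 + 5 = 8 (same as recorded)
13. 9 * 8 = 72 (verified)
14. push 9: top = 9 (same as recorded)
15. 72 * 9 = 648 (consistent with the record)
16. -6 * 648 = -3888 (consistent with the record)
All steps check out; nothing to correct.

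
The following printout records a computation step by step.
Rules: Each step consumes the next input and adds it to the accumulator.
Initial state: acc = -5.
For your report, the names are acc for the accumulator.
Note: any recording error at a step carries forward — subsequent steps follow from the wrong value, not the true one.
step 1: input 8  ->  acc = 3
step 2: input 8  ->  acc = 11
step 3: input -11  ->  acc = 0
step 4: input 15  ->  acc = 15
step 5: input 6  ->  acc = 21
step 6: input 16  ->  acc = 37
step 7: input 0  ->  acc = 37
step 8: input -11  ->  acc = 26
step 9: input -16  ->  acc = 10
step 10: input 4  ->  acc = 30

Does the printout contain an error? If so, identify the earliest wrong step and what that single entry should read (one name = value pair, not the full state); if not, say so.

step 10, acc = 14

1. acc = -5 + 8 = 3 (verified)
2. acc = 3 + 8 = 11 (checks out)
3. acc = 11 + -11 = 0 (matches)
4. acc = 0 + 15 = 15 (in agreement)
5. acc = 15 + 6 = 21 (consistent with the printout)
6. acc = 21 + 16 = 37 (consistent with the printout)
7. acc = 37 + 0 = 37 (exactly as logged)
8. acc = 37 + -11 = 26 (matches)
9. acc = 26 + -16 = 10 (exactly as logged)
10. acc = 10 + 4 = 14 (a discrepancy with the printout)
So the first discrepancy is step 10, where the right value is acc = 14.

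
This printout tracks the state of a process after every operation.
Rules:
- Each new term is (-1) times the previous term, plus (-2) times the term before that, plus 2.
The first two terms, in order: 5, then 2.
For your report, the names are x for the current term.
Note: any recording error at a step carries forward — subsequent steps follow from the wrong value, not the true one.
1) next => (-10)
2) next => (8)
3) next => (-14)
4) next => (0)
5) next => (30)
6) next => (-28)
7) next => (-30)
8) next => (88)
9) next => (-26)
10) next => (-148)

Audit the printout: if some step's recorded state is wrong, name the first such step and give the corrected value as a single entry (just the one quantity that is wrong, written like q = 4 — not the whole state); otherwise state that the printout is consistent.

Recomputing the run from the initial state:
step 1: x = -10
step 2: x = 8
step 3: x = 14
step 4: x = -28
step 5: x = 2
step 6: x = 56
step 7: x = -58
step 8: x = -52
step 9: x = 170
step 10: x = -64
The first disagreement with the printout is at step 3, where the value should be x = 14.

step 3, x = 14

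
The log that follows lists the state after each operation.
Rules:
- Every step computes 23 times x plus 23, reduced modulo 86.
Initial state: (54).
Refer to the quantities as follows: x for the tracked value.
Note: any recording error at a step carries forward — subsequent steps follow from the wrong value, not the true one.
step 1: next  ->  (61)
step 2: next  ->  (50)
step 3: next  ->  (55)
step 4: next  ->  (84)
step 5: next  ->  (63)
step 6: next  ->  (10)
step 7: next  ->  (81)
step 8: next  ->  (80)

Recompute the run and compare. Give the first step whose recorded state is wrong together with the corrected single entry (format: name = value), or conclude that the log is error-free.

Step 1: x = (23*54 + 23) mod 86 = 61 — same as recorded.
Step 2: x = (23*61 + 23) mod 86 = 50 — exactly as logged.
Step 3: x = (23*50 + 23) mod 86 = 55 — verified.
Step 4: x = (23*55 + 23) mod 86 = 84 — checks out.
Step 5: x = (23*84 + 23) mod 86 = 63 — confirmed correct.
Step 6: x = (23*63 + 23) mod 86 = 10 — confirmed correct.
Step 7: x = (23*10 + 23) mod 86 = 81 — matches.
Step 8: x = (23*81 + 23) mod 86 = 80 — confirmed correct.
All entries verified; no error found.

no error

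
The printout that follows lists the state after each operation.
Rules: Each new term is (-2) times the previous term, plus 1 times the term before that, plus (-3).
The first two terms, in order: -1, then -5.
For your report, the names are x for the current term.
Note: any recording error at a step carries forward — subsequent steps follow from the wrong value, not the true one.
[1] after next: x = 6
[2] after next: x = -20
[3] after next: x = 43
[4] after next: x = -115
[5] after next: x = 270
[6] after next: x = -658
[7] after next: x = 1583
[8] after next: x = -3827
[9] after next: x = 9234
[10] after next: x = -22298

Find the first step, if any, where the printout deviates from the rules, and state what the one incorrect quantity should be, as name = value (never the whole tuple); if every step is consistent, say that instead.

step 1: x = -2*(-5) + (1)*(-1) + (-3) = 6 -> same as recorded
step 2: x = -2*(6) + (1)*(-5) + (-3) = -20 -> checks out
step 3: x = -2*(-20) + (1)*(6) + (-3) = 43 -> exactly as logged
step 4: x = -2*(43) + (1)*(-20) + (-3) = -109 -> this is not what the printout shows
The earliest wrong entry is at step 4: it should read x = -109.

step 4, x = -109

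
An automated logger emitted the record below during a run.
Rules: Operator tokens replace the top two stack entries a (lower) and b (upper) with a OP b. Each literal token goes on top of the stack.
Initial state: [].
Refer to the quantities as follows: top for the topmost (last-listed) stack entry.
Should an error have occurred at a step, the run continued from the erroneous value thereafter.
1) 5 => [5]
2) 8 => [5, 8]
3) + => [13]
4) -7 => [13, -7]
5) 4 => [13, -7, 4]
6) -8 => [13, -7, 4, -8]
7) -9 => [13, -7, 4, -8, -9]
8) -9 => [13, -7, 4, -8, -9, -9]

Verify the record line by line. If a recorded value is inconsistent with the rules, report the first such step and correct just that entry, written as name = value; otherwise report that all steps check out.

Recomputing the run from the initial state:
step 1: [5]
step 2: [5, 8]
step 3: [13]
step 4: [13, -7]
step 5: [13, -7, 4]
step 6: [13, -7, 4, -8]
step 7: [13, -7, 4, -8, -9]
step 8: [13, -7, 4, -8, -9, -9]
This matches the record at every step.

no error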